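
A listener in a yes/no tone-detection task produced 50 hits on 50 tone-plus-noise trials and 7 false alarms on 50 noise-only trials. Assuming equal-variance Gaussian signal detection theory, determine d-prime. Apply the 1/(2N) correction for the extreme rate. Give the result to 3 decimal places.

The hit rate is 50/50 = 1, so apply the 1/(2N) correction: H → 1 − 1/(2·50) = 0.99000.
z(H) = z(0.99000) = 2.3263
z(FA) = z(0.14000) = -1.0803
d' = 2.3263 − (-1.0803) = 3.4066

d-prime = 3.407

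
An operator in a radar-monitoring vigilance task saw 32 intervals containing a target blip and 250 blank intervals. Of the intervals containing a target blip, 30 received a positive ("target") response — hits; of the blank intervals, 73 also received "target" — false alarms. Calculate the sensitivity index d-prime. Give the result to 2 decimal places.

H = 30/32 = 0.9375
FA = 73/250 = 0.2920
Φ⁻¹(H) = 1.5341
Φ⁻¹(FA) = -0.5476
d' = z(H) − z(FA) = 1.5341 − (-0.5476) = 2.0817

d-prime = 2.08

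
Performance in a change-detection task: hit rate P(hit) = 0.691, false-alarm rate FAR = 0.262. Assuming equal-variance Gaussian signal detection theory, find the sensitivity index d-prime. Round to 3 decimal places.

d-prime = 1.136

z(0.691) = 0.4987, z(0.262) = -0.6372
d' = z(H) − z(FA) = 0.4987 − (-0.6372) = 1.1359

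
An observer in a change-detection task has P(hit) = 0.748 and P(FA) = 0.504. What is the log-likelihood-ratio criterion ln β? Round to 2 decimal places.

ln β = -0.22

z(H) = 0.668
z(FA) = 0.010
ln β = −½·[z(H)² − z(FA)²] = −0.5 × (0.446 − 0.000) = -0.223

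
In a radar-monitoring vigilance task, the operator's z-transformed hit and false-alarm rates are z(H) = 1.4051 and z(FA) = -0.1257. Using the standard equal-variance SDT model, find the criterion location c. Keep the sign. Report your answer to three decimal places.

c = -0.640

c = −½·[z(H) + z(FA)] = −½·(1.4051 + (-0.1257)) = -0.6397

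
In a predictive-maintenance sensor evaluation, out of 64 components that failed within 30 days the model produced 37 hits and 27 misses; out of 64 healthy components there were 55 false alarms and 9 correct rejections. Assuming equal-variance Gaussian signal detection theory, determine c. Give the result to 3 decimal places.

c = -0.637

H = 37/64 = 0.5781
FA = 55/64 = 0.8594
z(H) = z(0.5781) = 0.1970
z(FA) = z(0.8594) = 1.0776
c = −½·[z(H) + z(FA)] = −0.5 × (0.1970 + 1.0776) = -0.6373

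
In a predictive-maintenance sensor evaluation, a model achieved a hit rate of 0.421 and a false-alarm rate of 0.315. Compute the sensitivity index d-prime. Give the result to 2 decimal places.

z(0.421) = -0.1993, z(0.315) = -0.4817
d' = z(H) − z(FA) = -0.1993 − (-0.4817) = 0.2824

d-prime = 0.28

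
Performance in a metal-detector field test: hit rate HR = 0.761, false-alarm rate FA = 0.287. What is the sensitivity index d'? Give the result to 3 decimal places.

d' = 1.272

Φ⁻¹(H) = 0.7095
Φ⁻¹(FA) = -0.5622
d' = z(H) − z(FA) = 0.7095 − (-0.5622) = 1.2717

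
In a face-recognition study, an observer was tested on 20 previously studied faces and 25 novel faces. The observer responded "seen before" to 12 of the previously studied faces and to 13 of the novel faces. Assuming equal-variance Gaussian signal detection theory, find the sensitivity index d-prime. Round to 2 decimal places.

H = 12/20 = 0.6000
FA = 13/25 = 0.5200
Φ⁻¹(0.6000) = 0.2533, Φ⁻¹(0.5200) = 0.0502
d' = z(H) − z(FA) = 0.2533 − 0.0502 = 0.2031

d-prime = 0.20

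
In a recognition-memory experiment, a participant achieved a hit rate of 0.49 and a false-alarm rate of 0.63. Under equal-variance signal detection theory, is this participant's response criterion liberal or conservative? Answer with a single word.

z(H) = -0.025, z(FA) = 0.332
c = −½·(z(H) + z(FA)) = -0.1535
c < 0 → liberal criterion (biased toward responding “yes”).

liberal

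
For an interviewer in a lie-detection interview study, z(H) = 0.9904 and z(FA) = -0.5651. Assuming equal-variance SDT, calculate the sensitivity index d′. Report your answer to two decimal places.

d′ = 1.56

d' = z(H) − z(FA) = 0.9904 − (-0.5651) = 1.5555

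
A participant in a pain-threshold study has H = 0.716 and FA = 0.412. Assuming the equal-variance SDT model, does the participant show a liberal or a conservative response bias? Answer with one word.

z(H) = 0.571, z(FA) = -0.222
c = −½·(z(H) + z(FA)) = -0.1745
c < 0 → liberal criterion (biased toward responding “yes”).

liberal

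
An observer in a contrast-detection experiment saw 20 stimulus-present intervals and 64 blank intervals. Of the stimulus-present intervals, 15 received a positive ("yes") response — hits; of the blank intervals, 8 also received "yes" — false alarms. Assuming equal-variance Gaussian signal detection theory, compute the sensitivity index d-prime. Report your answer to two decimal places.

d-prime = 1.82

H = 15/20 = 0.7500
FA = 8/64 = 0.1250
z(H) = z(0.7500) = 0.674
z(FA) = z(0.1250) = -1.150
d' = z(H) − z(FA) = 0.674 − (-1.150) = 1.824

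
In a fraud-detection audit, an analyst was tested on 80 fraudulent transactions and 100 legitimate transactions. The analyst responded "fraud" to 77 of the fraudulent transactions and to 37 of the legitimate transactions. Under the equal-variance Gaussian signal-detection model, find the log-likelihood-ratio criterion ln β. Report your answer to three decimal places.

H = 77/80 = 0.9625
FA = 37/100 = 0.3700
Φ⁻¹(H) = Φ⁻¹(0.9625) = 1.7805
Φ⁻¹(FA) = Φ⁻¹(0.3700) = -0.3319
ln β = −½·[z(H)² − z(FA)²] = −0.5 × (3.1702 − 0.1102) = -1.5300

ln β = -1.530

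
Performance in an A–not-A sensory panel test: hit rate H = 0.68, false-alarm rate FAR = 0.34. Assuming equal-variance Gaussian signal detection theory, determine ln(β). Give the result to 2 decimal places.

z(H) = z(0.68) = 0.468
z(FA) = z(0.34) = -0.412
ln β = −½·[z(H)² − z(FA)²] = −0.5 × (0.219 − 0.170) = -0.0245

ln β = -0.02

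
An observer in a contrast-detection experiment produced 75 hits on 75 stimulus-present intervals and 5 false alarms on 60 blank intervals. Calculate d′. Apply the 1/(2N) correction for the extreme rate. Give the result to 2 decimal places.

d′ = 3.86

The hit rate is 75/75 = 1, so apply the 1/(2N) correction: H → 1 − 1/(2·75) = 0.99333.
z(H) = z(0.99333) = 2.475
z(FA) = z(0.08333) = -1.383
d' = 2.475 − (-1.383) = 3.858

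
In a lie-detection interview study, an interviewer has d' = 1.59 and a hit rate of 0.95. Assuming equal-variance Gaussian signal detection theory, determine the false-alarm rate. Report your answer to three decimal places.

z(hit rate) = z(0.95) = 1.6449
z(FA) = z(H) − d' = 1.6449 − 1.59 = 0.0549
false-alarm rate = Φ(0.0549) = 0.5219

false-alarm rate = 0.522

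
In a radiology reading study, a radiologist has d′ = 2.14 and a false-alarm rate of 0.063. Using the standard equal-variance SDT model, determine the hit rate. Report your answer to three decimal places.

z(false-alarm rate) = z(0.063) = -1.5301
z(H) = z(FA) + d' = -1.5301 + 2.14 = 0.6099
hit rate = Φ(0.6099) = 0.7290

hit rate = 0.729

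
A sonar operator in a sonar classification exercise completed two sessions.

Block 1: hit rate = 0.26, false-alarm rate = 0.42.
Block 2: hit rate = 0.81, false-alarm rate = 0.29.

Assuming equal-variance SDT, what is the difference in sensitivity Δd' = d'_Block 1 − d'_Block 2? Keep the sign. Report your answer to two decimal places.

Block 1: z(0.26) = -0.643, z(0.42) = -0.202, d' = -0.441
Block 2: z(0.81) = 0.878, z(0.29) = -0.553, d' = 1.431
Δd' = d'_Block 1 − d'_Block 2 = -0.441 − 1.431 = -1.872
Block 2 has the higher sensitivity.

Δd' = -1.87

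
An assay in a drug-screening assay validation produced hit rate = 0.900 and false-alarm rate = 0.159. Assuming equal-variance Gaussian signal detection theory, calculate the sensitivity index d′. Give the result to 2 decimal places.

z(0.900) = 1.282, z(0.159) = -0.999
d' = z(H) − z(FA) = 1.282 − (-0.999) = 2.281

d′ = 2.28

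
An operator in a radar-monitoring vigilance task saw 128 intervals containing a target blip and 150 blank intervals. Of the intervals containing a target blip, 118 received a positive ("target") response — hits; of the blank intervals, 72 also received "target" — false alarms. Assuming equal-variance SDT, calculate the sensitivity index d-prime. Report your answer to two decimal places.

H = 118/128 = 0.9219
FA = 72/150 = 0.4800
z(H) = z(0.9219) = 1.418
z(FA) = z(0.4800) = -0.050
d' = z(H) − z(FA) = 1.418 − (-0.050) = 1.468

d-prime = 1.47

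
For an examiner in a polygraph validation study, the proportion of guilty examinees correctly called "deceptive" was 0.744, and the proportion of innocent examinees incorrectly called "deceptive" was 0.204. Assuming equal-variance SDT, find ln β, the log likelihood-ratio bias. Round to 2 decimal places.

ln β = 0.13

z(H) = z(0.744) = 0.656
z(FA) = z(0.204) = -0.827
ln β = −½·[z(H)² − z(FA)²] = −0.5 × (0.430 − 0.684) = 0.127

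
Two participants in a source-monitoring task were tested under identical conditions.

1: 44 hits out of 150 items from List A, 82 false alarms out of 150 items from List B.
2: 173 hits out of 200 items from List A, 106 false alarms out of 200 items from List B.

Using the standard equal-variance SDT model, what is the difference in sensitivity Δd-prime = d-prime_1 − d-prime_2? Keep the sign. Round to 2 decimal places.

Δd-prime = -1.69

1: z(0.2933) = -0.544, z(0.5467) = 0.117, d' = -0.661
2: z(0.8650) = 1.103, z(0.5300) = 0.075, d' = 1.028
Δd' = d'_1 − d'_2 = -0.661 − 1.028 = -1.689
2 has the higher sensitivity.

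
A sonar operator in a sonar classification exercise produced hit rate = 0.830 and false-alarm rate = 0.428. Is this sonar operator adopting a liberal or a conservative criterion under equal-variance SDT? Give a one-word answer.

z(H) = 0.954, z(FA) = -0.181
c = −½·(z(H) + z(FA)) = -0.3865
c < 0 → liberal criterion (biased toward responding “yes”).

liberal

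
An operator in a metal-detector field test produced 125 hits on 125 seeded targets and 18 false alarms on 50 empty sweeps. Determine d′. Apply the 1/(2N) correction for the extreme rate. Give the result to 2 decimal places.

d′ = 3.01

The hit rate is 125/125 = 1, so apply the 1/(2N) correction: H → 1 − 1/(2·125) = 0.99600.
z(H) = z(0.99600) = 2.652
z(FA) = z(0.36000) = -0.358
d' = 2.652 − (-0.358) = 3.010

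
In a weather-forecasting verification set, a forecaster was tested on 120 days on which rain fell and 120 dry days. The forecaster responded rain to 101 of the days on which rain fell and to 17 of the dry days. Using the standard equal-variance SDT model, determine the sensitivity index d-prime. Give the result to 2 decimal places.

H = 101/120 = 0.8417
FA = 17/120 = 0.1417
Φ⁻¹(H) = Φ⁻¹(0.8417) = 1.001
Φ⁻¹(FA) = Φ⁻¹(0.1417) = -1.073
d' = z(H) − z(FA) = 1.001 − (-1.073) = 2.074

d-prime = 2.07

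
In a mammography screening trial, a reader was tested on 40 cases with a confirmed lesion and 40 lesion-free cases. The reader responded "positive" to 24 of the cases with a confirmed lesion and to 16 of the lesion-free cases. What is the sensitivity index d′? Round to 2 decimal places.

d′ = 0.51

H = 24/40 = 0.6000
FA = 16/40 = 0.4000
z(H) = z(0.6000) = 0.253
z(FA) = z(0.4000) = -0.253
d' = z(H) − z(FA) = 0.253 − (-0.253) = 0.506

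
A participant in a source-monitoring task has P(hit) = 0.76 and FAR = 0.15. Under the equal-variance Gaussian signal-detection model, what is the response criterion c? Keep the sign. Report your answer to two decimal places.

z(H) = z(0.76) = 0.7063
z(FA) = z(0.15) = -1.0364
c = −½·[z(H) + z(FA)] = −0.5 × (0.7063 + (-1.0364)) = 0.16505
c > 0: the participant has a conservative response bias.

c = 0.17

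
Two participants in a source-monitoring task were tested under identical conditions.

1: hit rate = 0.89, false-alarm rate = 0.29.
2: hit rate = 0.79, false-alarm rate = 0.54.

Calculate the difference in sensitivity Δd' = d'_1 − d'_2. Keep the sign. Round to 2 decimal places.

Δd' = 1.07

1: z(0.89) = 1.227, z(0.29) = -0.553, d' = 1.780
2: z(0.79) = 0.806, z(0.54) = 0.100, d' = 0.706
Δd' = d'_1 − d'_2 = 1.780 − 0.706 = 1.074
1 has the higher sensitivity.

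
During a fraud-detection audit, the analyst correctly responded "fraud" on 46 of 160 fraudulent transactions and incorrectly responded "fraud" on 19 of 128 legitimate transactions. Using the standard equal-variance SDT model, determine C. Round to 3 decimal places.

H = 46/160 = 0.2875
FA = 19/128 = 0.1484
Φ⁻¹(0.2875) = -0.5607, Φ⁻¹(0.1484) = -1.0433
c = −½·[z(H) + z(FA)] = −0.5 × (-0.5607 + (-1.0433)) = 0.8020

C = 0.802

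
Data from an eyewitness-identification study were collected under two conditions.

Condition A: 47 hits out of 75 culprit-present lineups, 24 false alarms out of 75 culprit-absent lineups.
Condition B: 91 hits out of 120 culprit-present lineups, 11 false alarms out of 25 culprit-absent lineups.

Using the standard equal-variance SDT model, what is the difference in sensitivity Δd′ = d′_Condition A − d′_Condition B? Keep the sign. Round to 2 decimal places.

Condition A: z(0.6267) = 0.323, z(0.3200) = -0.468, d' = 0.791
Condition B: z(0.7583) = 0.701, z(0.4400) = -0.151, d' = 0.852
Δd' = d'_Condition A − d'_Condition B = 0.791 − 0.852 = -0.061
Condition B has the higher sensitivity.

Δd′ = -0.06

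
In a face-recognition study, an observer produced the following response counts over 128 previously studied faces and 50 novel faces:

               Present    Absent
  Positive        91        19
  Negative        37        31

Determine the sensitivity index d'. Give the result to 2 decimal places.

H = 91/128 = 0.7109
FA = 19/50 = 0.3800
z(H) = 0.5560
z(FA) = -0.3055
d' = z(H) − z(FA) = 0.5560 − (-0.3055) = 0.8615

d' = 0.86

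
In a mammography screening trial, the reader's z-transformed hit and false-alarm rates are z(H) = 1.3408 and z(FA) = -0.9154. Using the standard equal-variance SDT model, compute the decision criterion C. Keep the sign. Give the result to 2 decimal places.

C = -0.21

c = −½·[z(H) + z(FA)] = −½·(1.3408 + (-0.9154)) = -0.2127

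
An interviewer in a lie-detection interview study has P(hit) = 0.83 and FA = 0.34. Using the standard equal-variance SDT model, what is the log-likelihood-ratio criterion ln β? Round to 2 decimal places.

ln β = -0.37

z(H) = z(0.83) = 0.954
z(FA) = z(0.34) = -0.412
ln β = −½·[z(H)² − z(FA)²] = −0.5 × (0.910 − 0.170) = -0.370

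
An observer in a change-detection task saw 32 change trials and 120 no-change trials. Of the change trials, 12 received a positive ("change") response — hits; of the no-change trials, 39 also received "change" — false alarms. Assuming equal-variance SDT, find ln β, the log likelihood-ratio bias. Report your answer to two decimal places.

H = 12/32 = 0.3750
FA = 39/120 = 0.3250
z(H) = -0.319
z(FA) = -0.454
ln β = −½·[z(H)² − z(FA)²] = −0.5 × (0.102 − 0.206) = 0.052

ln β = 0.05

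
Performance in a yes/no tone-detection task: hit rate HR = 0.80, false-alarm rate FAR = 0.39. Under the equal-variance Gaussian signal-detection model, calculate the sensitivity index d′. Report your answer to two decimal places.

d′ = 1.12

z(0.80) = 0.8416, z(0.39) = -0.2793
d' = z(H) − z(FA) = 0.8416 − (-0.2793) = 1.1209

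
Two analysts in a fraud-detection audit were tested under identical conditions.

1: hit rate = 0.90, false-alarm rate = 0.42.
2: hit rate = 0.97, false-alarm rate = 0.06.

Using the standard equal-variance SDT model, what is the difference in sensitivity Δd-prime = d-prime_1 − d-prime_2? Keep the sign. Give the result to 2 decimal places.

Δd-prime = -1.95

1: z(0.90) = 1.282, z(0.42) = -0.202, d' = 1.484
2: z(0.97) = 1.881, z(0.06) = -1.555, d' = 3.436
Δd' = d'_1 − d'_2 = 1.484 − 3.436 = -1.952
2 has the higher sensitivity.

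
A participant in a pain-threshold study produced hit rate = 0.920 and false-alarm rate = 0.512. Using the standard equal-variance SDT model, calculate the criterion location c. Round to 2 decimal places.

Φ⁻¹(H) = 1.4051
Φ⁻¹(FA) = 0.0301
c = −½·[z(H) + z(FA)] = −0.5 × (1.4051 + 0.0301) = -0.7176
c < 0: the participant has a liberal response bias.

c = -0.72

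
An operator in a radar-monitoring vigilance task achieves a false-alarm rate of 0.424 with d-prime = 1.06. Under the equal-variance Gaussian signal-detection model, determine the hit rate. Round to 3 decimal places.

z(false-alarm rate) = z(0.424) = -0.1917
z(H) = z(FA) + d' = -0.1917 + 1.06 = 0.8683
hit rate = Φ(0.8683) = 0.8074

hit rate = 0.807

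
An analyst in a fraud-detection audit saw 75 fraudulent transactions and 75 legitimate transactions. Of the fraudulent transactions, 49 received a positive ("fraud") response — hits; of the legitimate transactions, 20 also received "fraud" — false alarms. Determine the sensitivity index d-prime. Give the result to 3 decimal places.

H = 49/75 = 0.6533
FA = 20/75 = 0.2667
Φ⁻¹(0.6533) = 0.3942, Φ⁻¹(0.2667) = -0.6228
d' = z(H) − z(FA) = 0.3942 − (-0.6228) = 1.0170

d-prime = 1.017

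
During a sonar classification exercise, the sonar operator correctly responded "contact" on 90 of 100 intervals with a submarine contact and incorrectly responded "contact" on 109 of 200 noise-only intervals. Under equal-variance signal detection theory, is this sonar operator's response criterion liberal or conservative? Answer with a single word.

liberal

z(H) = 1.282, z(FA) = 0.113
c = −½·(z(H) + z(FA)) = -0.6975
c < 0 → liberal criterion (biased toward responding “yes”).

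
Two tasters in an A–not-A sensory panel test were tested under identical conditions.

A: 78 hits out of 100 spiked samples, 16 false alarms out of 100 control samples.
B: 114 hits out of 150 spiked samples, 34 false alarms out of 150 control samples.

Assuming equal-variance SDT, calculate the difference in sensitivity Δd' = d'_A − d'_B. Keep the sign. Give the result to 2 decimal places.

A: z(0.7800) = 0.772, z(0.1600) = -0.994, d' = 1.766
B: z(0.7600) = 0.706, z(0.2267) = -0.750, d' = 1.456
Δd' = d'_A − d'_B = 1.766 − 1.456 = 0.310
A has the higher sensitivity.

Δd' = 0.31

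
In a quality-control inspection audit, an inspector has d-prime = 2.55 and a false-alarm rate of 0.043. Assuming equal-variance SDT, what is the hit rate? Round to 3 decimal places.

hit rate = 0.798

z(false-alarm rate) = z(0.043) = -1.7169
z(H) = z(FA) + d' = -1.7169 + 2.55 = 0.8331
hit rate = Φ(0.8331) = 0.7976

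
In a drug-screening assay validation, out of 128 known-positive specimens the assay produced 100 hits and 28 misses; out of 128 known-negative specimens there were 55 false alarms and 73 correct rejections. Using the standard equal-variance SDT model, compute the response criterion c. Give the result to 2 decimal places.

c = -0.30

H = 100/128 = 0.7812
FA = 55/128 = 0.4297
z(H) = z(0.7812) = 0.776
z(FA) = z(0.4297) = -0.177
c = −½·[z(H) + z(FA)] = −0.5 × (0.776 + (-0.177)) = -0.2995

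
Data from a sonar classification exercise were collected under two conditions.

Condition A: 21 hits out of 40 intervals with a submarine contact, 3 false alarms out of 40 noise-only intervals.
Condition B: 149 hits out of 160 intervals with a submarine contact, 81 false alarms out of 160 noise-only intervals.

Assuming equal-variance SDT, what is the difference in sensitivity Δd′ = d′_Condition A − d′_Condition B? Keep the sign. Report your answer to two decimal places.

Δd′ = 0.03

Condition A: z(0.5250) = 0.063, z(0.0750) = -1.440, d' = 1.503
Condition B: z(0.9313) = 1.486, z(0.5062) = 0.016, d' = 1.470
Δd' = d'_Condition A − d'_Condition B = 1.503 − 1.470 = 0.033
Condition A has the higher sensitivity.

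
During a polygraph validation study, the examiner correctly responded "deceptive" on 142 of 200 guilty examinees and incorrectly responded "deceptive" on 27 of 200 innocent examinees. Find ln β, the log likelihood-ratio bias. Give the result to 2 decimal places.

H = 142/200 = 0.7100
FA = 27/200 = 0.1350
z(H) = z(0.7100) = 0.553
z(FA) = z(0.1350) = -1.103
ln β = −½·[z(H)² − z(FA)²] = −0.5 × (0.306 − 1.217) = 0.4555

ln β = 0.46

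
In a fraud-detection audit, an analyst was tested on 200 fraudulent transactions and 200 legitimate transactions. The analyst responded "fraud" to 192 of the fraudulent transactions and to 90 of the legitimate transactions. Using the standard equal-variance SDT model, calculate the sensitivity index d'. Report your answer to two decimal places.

d' = 1.88

H = 192/200 = 0.9600
FA = 90/200 = 0.4500
Φ⁻¹(H) = 1.751
Φ⁻¹(FA) = -0.126
d' = z(H) − z(FA) = 1.751 − (-0.126) = 1.877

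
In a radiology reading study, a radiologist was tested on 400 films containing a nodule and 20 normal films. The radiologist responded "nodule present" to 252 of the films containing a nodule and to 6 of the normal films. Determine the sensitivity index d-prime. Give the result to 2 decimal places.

H = 252/400 = 0.6300
FA = 6/20 = 0.3000
z(0.6300) = 0.3319, z(0.3000) = -0.5244
d' = z(H) − z(FA) = 0.3319 − (-0.5244) = 0.8563

d-prime = 0.86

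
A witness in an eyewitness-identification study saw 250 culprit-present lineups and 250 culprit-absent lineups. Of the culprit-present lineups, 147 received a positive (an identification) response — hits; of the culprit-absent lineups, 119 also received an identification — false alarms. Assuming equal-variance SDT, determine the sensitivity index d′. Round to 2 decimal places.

H = 147/250 = 0.5880
FA = 119/250 = 0.4760
Φ⁻¹(H) = 0.222
Φ⁻¹(FA) = -0.060
d' = z(H) − z(FA) = 0.222 − (-0.060) = 0.282

d′ = 0.28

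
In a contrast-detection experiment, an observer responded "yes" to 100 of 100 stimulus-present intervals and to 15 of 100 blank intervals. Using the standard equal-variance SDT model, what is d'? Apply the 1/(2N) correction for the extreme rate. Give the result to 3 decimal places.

d' = 3.612

The hit rate is 100/100 = 1, so apply the 1/(2N) correction: H → 1 − 1/(2·100) = 0.99500.
z(H) = z(0.99500) = 2.5758
z(FA) = z(0.15000) = -1.0364
d' = 2.5758 − (-1.0364) = 3.6122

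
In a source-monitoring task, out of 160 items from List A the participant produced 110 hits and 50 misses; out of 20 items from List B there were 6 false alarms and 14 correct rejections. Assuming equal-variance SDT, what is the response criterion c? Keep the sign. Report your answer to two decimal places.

c = 0.02

H = 110/160 = 0.6875
FA = 6/20 = 0.3000
z(H) = z(0.6875) = 0.4888
z(FA) = z(0.3000) = -0.5244
c = −½·[z(H) + z(FA)] = −0.5 × (0.4888 + (-0.5244)) = 0.0178
c > 0: the participant has a conservative response bias.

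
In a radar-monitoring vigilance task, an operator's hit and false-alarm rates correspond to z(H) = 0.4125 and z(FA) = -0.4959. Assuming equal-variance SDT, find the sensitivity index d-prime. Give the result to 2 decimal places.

d' = z(H) − z(FA) = 0.4125 − (-0.4959) = 0.9084

d-prime = 0.91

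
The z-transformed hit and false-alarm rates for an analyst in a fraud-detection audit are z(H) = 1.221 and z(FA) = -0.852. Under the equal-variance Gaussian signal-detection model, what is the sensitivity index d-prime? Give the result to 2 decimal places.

d' = z(H) − z(FA) = 1.221 − (-0.852) = 2.073

d-prime = 2.07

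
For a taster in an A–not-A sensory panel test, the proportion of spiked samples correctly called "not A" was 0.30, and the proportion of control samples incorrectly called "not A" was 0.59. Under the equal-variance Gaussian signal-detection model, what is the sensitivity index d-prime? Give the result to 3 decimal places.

z(H) = z(0.30) = -0.5244
z(FA) = z(0.59) = 0.2275
d' = z(H) − z(FA) = -0.5244 − 0.2275 = -0.7519

d-prime = -0.752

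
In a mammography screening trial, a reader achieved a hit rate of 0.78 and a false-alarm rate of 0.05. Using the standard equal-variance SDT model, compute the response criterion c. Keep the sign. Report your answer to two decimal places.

c = 0.44

z(H) = 0.7722
z(FA) = -1.6449
c = −½·[z(H) + z(FA)] = −0.5 × (0.7722 + (-1.6449)) = 0.43635
c > 0: the reader has a conservative response bias.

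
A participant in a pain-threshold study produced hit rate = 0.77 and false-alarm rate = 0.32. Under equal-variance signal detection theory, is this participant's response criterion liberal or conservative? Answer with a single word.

liberal

z(H) = 0.739, z(FA) = -0.468
c = −½·(z(H) + z(FA)) = -0.1355
c < 0 → liberal criterion (biased toward responding “yes”).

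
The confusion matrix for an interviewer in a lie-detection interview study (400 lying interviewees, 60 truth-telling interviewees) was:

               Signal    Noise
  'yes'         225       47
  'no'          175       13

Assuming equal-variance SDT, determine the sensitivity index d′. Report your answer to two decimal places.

H = 225/400 = 0.5625
FA = 47/60 = 0.7833
z(H) = z(0.5625) = 0.157
z(FA) = z(0.7833) = 0.783
d' = z(H) − z(FA) = 0.157 − 0.783 = -0.626

d′ = -0.63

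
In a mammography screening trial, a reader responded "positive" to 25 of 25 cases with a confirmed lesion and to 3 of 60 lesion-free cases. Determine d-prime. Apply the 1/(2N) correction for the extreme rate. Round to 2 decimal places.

d-prime = 3.70

The hit rate is 25/25 = 1, so apply the 1/(2N) correction: H → 1 − 1/(2·25) = 0.98000.
z(H) = z(0.98000) = 2.054
z(FA) = z(0.05000) = -1.645
d' = 2.054 − (-1.645) = 3.699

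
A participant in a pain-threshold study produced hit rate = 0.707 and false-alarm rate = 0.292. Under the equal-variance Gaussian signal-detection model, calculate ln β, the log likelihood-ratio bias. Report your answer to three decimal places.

z(H) = 0.5446
z(FA) = -0.5476
ln β = −½·[z(H)² − z(FA)²] = −0.5 × (0.2966 − 0.2999) = 0.00165

ln β = 0.002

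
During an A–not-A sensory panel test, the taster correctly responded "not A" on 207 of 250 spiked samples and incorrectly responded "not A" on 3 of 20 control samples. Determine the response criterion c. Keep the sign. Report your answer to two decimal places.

H = 207/250 = 0.8280
FA = 3/20 = 0.1500
z(H) = z(0.8280) = 0.9463
z(FA) = z(0.1500) = -1.0364
c = −½·[z(H) + z(FA)] = −0.5 × (0.9463 + (-1.0364)) = 0.04505

c = 0.05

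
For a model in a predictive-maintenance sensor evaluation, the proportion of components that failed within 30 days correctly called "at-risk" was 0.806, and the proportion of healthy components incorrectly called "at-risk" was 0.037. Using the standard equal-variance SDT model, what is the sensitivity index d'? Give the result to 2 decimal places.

z(H) = z(0.806) = 0.8633
z(FA) = z(0.037) = -1.7866
d' = z(H) − z(FA) = 0.8633 − (-1.7866) = 2.6499

d' = 2.65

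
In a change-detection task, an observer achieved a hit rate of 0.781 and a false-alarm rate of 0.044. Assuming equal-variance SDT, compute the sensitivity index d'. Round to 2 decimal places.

Φ⁻¹(H) = Φ⁻¹(0.781) = 0.7756
Φ⁻¹(FA) = Φ⁻¹(0.044) = -1.7060
d' = z(H) − z(FA) = 0.7756 − (-1.7060) = 2.4816

d' = 2.48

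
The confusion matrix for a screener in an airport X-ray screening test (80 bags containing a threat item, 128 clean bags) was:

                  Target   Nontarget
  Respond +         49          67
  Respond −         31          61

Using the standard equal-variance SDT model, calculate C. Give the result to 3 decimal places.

C = -0.172

H = 49/80 = 0.6125
FA = 67/128 = 0.5234
Φ⁻¹(H) = Φ⁻¹(0.6125) = 0.2858
Φ⁻¹(FA) = Φ⁻¹(0.5234) = 0.0587
c = −½·[z(H) + z(FA)] = −0.5 × (0.2858 + 0.0587) = -0.17225
c < 0: the screener has a liberal response bias.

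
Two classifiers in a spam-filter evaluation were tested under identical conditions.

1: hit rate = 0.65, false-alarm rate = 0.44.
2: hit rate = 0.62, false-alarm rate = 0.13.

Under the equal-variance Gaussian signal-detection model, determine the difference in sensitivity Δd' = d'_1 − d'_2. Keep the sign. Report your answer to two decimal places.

Δd' = -0.90

1: z(0.65) = 0.385, z(0.44) = -0.151, d' = 0.536
2: z(0.62) = 0.305, z(0.13) = -1.126, d' = 1.431
Δd' = d'_1 − d'_2 = 0.536 − 1.431 = -0.895
2 has the higher sensitivity.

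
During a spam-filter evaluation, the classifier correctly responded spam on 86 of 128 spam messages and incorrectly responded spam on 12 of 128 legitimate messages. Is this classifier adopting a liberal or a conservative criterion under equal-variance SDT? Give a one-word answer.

z(H) = 0.445, z(FA) = -1.318
c = −½·(z(H) + z(FA)) = 0.4365
c > 0 → conservative criterion (biased toward responding “no”).

conservative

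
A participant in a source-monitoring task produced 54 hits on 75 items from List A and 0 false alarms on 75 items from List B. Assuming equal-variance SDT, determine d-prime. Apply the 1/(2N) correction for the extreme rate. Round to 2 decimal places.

d-prime = 3.06

The false-alarm rate is 0/75 = 0, so apply the 1/(2N) correction: FA → 1/(2·75) = 0.00667.
z(H) = z(0.72000) = 0.583
z(FA) = z(0.00667) = -2.475
d' = 0.583 − (-2.475) = 3.058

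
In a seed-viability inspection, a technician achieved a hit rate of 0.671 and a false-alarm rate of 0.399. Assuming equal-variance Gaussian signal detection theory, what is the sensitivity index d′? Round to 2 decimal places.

Φ⁻¹(H) = Φ⁻¹(0.671) = 0.443
Φ⁻¹(FA) = Φ⁻¹(0.399) = -0.256
d' = z(H) − z(FA) = 0.443 − (-0.256) = 0.699

d′ = 0.70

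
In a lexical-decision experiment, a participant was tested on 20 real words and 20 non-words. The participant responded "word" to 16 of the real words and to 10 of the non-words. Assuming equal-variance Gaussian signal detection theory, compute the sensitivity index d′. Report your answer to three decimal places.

d′ = 0.842

H = 16/20 = 0.8000
FA = 10/20 = 0.5000
z(H) = 0.8416
z(FA) = 0.0000
d' = z(H) − z(FA) = 0.8416 − 0.0000 = 0.8416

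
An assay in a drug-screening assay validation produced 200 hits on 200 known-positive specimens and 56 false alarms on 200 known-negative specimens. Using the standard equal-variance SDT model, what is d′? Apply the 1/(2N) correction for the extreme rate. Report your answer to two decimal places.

The hit rate is 200/200 = 1, so apply the 1/(2N) correction: H → 1 − 1/(2·200) = 0.99750.
z(H) = z(0.99750) = 2.807
z(FA) = z(0.28000) = -0.583
d' = 2.807 − (-0.583) = 3.390

d′ = 3.39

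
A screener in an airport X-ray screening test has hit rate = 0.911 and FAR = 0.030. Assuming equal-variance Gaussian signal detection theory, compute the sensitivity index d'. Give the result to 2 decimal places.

z(0.911) = 1.347, z(0.030) = -1.881
d' = z(H) − z(FA) = 1.347 − (-1.881) = 3.228

d' = 3.23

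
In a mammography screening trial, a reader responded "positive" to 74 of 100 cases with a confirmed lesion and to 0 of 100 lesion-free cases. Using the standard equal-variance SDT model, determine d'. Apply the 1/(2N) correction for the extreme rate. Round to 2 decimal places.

The false-alarm rate is 0/100 = 0, so apply the 1/(2N) correction: FA → 1/(2·100) = 0.00500.
z(H) = z(0.74000) = 0.643
z(FA) = z(0.00500) = -2.576
d' = 0.643 − (-2.576) = 3.219

d' = 3.22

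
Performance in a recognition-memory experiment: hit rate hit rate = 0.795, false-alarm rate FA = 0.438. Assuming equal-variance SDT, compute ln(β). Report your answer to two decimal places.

Φ⁻¹(0.795) = 0.824, Φ⁻¹(0.438) = -0.156
ln β = −½·[z(H)² − z(FA)²] = −0.5 × (0.679 − 0.024) = -0.3275

ln β = -0.33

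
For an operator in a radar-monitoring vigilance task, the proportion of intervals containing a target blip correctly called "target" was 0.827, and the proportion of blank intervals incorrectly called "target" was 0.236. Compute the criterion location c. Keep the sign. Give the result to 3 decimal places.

c = -0.112

z(H) = 0.9424
z(FA) = -0.7192
c = −½·[z(H) + z(FA)] = −0.5 × (0.9424 + (-0.7192)) = -0.1116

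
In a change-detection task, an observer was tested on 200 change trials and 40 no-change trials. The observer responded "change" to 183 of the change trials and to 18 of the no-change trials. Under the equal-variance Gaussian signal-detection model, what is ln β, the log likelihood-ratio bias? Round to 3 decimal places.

ln β = -0.934

H = 183/200 = 0.9150
FA = 18/40 = 0.4500
Φ⁻¹(0.9150) = 1.3722, Φ⁻¹(0.4500) = -0.1257
ln β = −½·[z(H)² − z(FA)²] = −0.5 × (1.8829 − 0.0158) = -0.93355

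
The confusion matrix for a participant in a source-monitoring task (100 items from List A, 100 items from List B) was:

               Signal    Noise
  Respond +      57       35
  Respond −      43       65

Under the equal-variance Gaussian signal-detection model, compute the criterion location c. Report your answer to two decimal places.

c = 0.10

H = 57/100 = 0.5700
FA = 35/100 = 0.3500
Φ⁻¹(0.5700) = 0.1764, Φ⁻¹(0.3500) = -0.3853
c = −½·[z(H) + z(FA)] = −0.5 × (0.1764 + (-0.3853)) = 0.10445
c > 0: the participant has a conservative response bias.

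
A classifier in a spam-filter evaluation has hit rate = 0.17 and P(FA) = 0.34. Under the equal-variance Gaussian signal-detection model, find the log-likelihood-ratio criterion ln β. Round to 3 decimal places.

ln β = -0.370

Φ⁻¹(H) = -0.9542
Φ⁻¹(FA) = -0.4125
ln β = −½·[z(H)² − z(FA)²] = −0.5 × (0.9105 − 0.1702) = -0.37015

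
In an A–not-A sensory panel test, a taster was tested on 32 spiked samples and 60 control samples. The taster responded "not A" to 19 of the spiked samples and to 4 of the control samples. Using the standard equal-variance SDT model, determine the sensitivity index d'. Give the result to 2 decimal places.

d' = 1.74

H = 19/32 = 0.5938
FA = 4/60 = 0.0667
Φ⁻¹(0.5938) = 0.237, Φ⁻¹(0.0667) = -1.501
d' = z(H) − z(FA) = 0.237 − (-1.501) = 1.738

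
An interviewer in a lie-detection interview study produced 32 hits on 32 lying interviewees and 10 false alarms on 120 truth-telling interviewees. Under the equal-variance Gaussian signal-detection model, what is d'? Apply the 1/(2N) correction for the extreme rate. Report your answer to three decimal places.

The hit rate is 32/32 = 1, so apply the 1/(2N) correction: H → 1 − 1/(2·32) = 0.98438.
z(H) = z(0.98438) = 2.1540
z(FA) = z(0.08333) = -1.3830
d' = 2.1540 − (-1.3830) = 3.5370

d' = 3.537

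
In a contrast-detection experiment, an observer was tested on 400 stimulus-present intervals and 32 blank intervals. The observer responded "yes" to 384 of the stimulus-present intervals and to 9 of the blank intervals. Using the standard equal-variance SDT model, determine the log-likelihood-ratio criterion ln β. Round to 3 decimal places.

ln β = -1.365

H = 384/400 = 0.9600
FA = 9/32 = 0.2812
Φ⁻¹(H) = Φ⁻¹(0.9600) = 1.7507
Φ⁻¹(FA) = Φ⁻¹(0.2812) = -0.5793
ln β = −½·[z(H)² − z(FA)²] = −0.5 × (3.0650 − 0.3356) = -1.3647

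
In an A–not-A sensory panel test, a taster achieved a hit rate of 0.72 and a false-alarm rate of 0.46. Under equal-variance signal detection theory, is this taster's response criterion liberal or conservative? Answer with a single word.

liberal

z(H) = 0.583, z(FA) = -0.100
c = −½·(z(H) + z(FA)) = -0.2415
c < 0 → liberal criterion (biased toward responding “yes”).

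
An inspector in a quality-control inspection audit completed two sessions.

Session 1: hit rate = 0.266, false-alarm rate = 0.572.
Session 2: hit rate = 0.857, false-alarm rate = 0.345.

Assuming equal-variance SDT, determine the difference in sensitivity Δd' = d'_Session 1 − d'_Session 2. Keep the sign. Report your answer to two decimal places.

Δd' = -2.27

Session 1: z(0.266) = -0.625, z(0.572) = 0.181, d' = -0.806
Session 2: z(0.857) = 1.067, z(0.345) = -0.399, d' = 1.466
Δd' = d'_Session 1 − d'_Session 2 = -0.806 − 1.466 = -2.272
Session 2 has the higher sensitivity.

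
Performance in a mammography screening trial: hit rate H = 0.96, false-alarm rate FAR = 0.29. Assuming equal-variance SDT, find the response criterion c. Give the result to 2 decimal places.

z(0.96) = 1.7507, z(0.29) = -0.5534
c = −½·[z(H) + z(FA)] = −0.5 × (1.7507 + (-0.5534)) = -0.59865
c < 0: the reader has a liberal response bias.

c = -0.60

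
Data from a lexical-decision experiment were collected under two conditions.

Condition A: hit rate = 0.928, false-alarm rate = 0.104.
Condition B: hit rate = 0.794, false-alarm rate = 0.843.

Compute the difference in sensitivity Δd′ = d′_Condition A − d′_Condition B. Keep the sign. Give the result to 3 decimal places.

Condition A: z(0.928) = 1.4611, z(0.104) = -1.2591, d' = 2.7202
Condition B: z(0.794) = 0.8204, z(0.843) = 1.0069, d' = -0.1865
Δd' = d'_Condition A − d'_Condition B = 2.7202 − (-0.1865) = 2.9067
Condition A has the higher sensitivity.

Δd′ = 2.907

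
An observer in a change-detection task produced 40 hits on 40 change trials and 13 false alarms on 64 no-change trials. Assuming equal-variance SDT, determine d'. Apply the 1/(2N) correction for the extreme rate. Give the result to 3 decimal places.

d' = 3.072

The hit rate is 40/40 = 1, so apply the 1/(2N) correction: H → 1 − 1/(2·40) = 0.98750.
z(H) = z(0.98750) = 2.2414
z(FA) = z(0.20312) = -0.8305
d' = 2.2414 − (-0.8305) = 3.0719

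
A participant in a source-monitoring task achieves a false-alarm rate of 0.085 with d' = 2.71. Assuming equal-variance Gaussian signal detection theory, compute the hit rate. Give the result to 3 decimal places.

z(false-alarm rate) = z(0.085) = -1.3722
z(H) = z(FA) + d' = -1.3722 + 2.71 = 1.3378
hit rate = Φ(1.3378) = 0.9095

hit rate = 0.910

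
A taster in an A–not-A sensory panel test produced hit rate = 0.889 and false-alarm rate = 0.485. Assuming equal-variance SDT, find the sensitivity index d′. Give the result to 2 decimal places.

d′ = 1.26

z(H) = z(0.889) = 1.221
z(FA) = z(0.485) = -0.038
d' = z(H) − z(FA) = 1.221 − (-0.038) = 1.259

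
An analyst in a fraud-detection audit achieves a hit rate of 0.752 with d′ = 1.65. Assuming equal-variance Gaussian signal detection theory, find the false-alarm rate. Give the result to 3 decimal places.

false-alarm rate = 0.166

z(hit rate) = z(0.752) = 0.6808
z(FA) = z(H) − d' = 0.6808 − 1.65 = -0.9692
false-alarm rate = Φ(-0.9692) = 0.1662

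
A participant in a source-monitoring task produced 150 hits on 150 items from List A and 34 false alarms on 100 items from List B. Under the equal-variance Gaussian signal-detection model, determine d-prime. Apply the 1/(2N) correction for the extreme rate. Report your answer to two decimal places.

The hit rate is 150/150 = 1, so apply the 1/(2N) correction: H → 1 − 1/(2·150) = 0.99667.
z(H) = z(0.99667) = 2.713
z(FA) = z(0.34000) = -0.412
d' = 2.713 − (-0.412) = 3.125

d-prime = 3.13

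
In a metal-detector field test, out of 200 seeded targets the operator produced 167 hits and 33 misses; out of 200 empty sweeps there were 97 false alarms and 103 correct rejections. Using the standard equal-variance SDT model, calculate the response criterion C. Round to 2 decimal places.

C = -0.47

H = 167/200 = 0.8350
FA = 97/200 = 0.4850
z(H) = 0.9741
z(FA) = -0.0376
c = −½·[z(H) + z(FA)] = −0.5 × (0.9741 + (-0.0376)) = -0.46825
c < 0: the operator has a liberal response bias.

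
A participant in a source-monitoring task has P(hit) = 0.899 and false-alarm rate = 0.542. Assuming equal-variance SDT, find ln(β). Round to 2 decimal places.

z(H) = z(0.899) = 1.276
z(FA) = z(0.542) = 0.105
ln β = −½·[z(H)² − z(FA)²] = −0.5 × (1.628 − 0.011) = -0.8085

ln β = -0.81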